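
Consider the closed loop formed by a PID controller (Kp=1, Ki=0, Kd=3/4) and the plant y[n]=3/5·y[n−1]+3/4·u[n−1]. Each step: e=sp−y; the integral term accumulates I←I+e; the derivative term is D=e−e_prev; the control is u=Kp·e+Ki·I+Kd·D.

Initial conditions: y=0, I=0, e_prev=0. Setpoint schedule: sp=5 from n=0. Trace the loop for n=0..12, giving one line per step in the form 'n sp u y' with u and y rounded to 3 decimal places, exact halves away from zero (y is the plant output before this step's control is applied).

(exact arithmetic carried between steps; '≈' marks a value shown rounded to 6 d.p. or computed from one; I and e_prev carry over from the previous line; the table rounds u and y to 3 d.p., halves away from zero)
n=0: y=0, sp=5, e=sp−y=5; I=5, D=e−e_prev=5; u=1·5+0·5+3/4·5=8.75; next y=3/5·0+3/4·8.75=6.5625
n=1: y=6.5625, sp=5, e=sp−y=-1.5625; I=3.4375, D=e−e_prev=-6.5625; u=1·(-1.5625)+0·3.4375+3/4·(-6.5625)=-6.484375; next y=3/5·6.5625+3/4·(-6.484375)≈-0.925781
n=2: y≈-0.925781, sp=5, e=sp−y≈5.925781; I≈9.363281, D=e−e_prev≈7.488281; u=1·5.925781+0·9.363281+3/4·7.488281≈11.541992; next y=3/5·(-0.925781)+3/4·11.541992≈8.101025
n=3: y≈8.101025, sp=5, e=sp−y≈-3.101025; I≈6.262256, D=e−e_prev≈-9.026807; u=1·(-3.101025)+0·6.262256+3/4·(-9.026807)≈-9.871130; next y=3/5·8.101025+3/4·(-9.871130)≈-2.542733
n=4: y≈-2.542733, sp=5, e=sp−y≈7.542733; I≈13.804988, D=e−e_prev≈10.643758; u=1·7.542733+0·13.804988+3/4·10.643758≈15.525551; next y=3/5·(-2.542733)+3/4·15.525551≈10.118524
n=5: y≈10.118524, sp=5, e=sp−y≈-5.118524; I≈8.686465, D=e−e_prev≈-12.661256; u=1·(-5.118524)+0·8.686465+3/4·(-12.661256)≈-14.614466; next y=3/5·10.118524+3/4·(-14.614466)≈-4.889735
n=6: y≈-4.889735, sp=5, e=sp−y≈9.889735; I≈18.576200, D=e−e_prev≈15.008259; u=1·9.889735+0·18.576200+3/4·15.008259≈21.145929; next y=3/5·(-4.889735)+3/4·21.145929≈12.925606
n=7: y≈12.925606, sp=5, e=sp−y≈-7.925606; I≈10.650594, D=e−e_prev≈-17.815341; u=1·(-7.925606)+0·10.650594+3/4·(-17.815341)≈-21.287112; next y=3/5·12.925606+3/4·(-21.287112)≈-8.209970
n=8: y≈-8.209970, sp=5, e=sp−y≈13.209970; I≈23.860564, D=e−e_prev≈21.135576; u=1·13.209970+0·23.860564+3/4·21.135576≈29.061652; next y=3/5·(-8.209970)+3/4·29.061652≈16.870257
n=9: y≈16.870257, sp=5, e=sp−y≈-11.870257; I≈11.990307, D=e−e_prev≈-25.080227; u=1·(-11.870257)+0·11.990307+3/4·(-25.080227)≈-30.680428; next y=3/5·16.870257+3/4·(-30.680428)≈-12.888167
n=10: y≈-12.888167, sp=5, e=sp−y≈17.888167; I≈29.878474, D=e−e_prev≈29.758424; u=1·17.888167+0·29.878474+3/4·29.758424≈40.206984; next y=3/5·(-12.888167)+3/4·40.206984≈22.422338
n=11: y≈22.422338, sp=5, e=sp−y≈-17.422338; I≈12.456135, D=e−e_prev≈-35.310505; u=1·(-17.422338)+0·12.456135+3/4·(-35.310505)≈-43.905217; next y=3/5·22.422338+3/4·(-43.905217)≈-19.475510
n=12: y≈-19.475510, sp=5, e=sp−y≈24.475510; I≈36.931645, D=e−e_prev≈41.897848; u=1·24.475510+0·36.931645+3/4·41.897848≈55.898896; next y=3/5·(-19.475510)+3/4·55.898896≈30.238866

0 5 8.750 0.000
1 5 -6.484 6.563
2 5 11.542 -0.926
3 5 -9.871 8.101
4 5 15.526 -2.543
5 5 -14.614 10.119
6 5 21.146 -4.890
7 5 -21.287 12.926
8 5 29.062 -8.210
9 5 -30.680 16.870
10 5 40.207 -12.888
11 5 -43.905 22.422
12 5 55.899 -19.476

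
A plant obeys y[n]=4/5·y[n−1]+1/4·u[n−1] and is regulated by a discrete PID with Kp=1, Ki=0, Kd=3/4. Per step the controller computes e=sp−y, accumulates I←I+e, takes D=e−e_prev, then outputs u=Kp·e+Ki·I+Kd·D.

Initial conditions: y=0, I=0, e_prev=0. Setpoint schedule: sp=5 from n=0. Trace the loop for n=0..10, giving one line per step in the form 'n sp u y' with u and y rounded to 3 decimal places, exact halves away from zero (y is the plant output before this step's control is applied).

0 5 8.750 0.000
1 5 1.172 2.188
2 5 3.065 2.043
3 5 2.331 2.401
4 5 2.420 2.503
5 5 2.314 2.608
6 5 2.293 2.665
7 5 2.265 2.705
8 5 2.251 2.730
9 5 2.241 2.747
10 5 2.234 2.758

(exact arithmetic carried between steps; '≈' marks a value shown rounded to 6 d.p. or computed from one; I and e_prev carry over from the previous line; the table rounds u and y to 3 d.p., halves away from zero)
n=0: y=0, sp=5, e=sp−y=5; I=5, D=e−e_prev=5; u=1·5+0·5+3/4·5=8.75; next y=4/5·0+1/4·8.75=2.1875
n=1: y=2.1875, sp=5, e=sp−y=2.8125; I=7.8125, D=e−e_prev=-2.1875; u=1·2.8125+0·7.8125+3/4·(-2.1875)=1.171875; next y=4/5·2.1875+1/4·1.171875≈2.042969
n=2: y≈2.042969, sp=5, e=sp−y≈2.957031; I≈10.769531, D=e−e_prev≈0.144531; u=1·2.957031+0·10.769531+3/4·0.144531≈3.065430; next y=4/5·2.042969+1/4·3.065430≈2.400732
n=3: y≈2.400732, sp=5, e=sp−y≈2.599268; I≈13.368799, D=e−e_prev≈-0.357764; u=1·2.599268+0·13.368799+3/4·(-0.357764)≈2.330945; next y=4/5·2.400732+1/4·2.330945≈2.503322
n=4: y≈2.503322, sp=5, e=sp−y≈2.496678; I≈15.865477, D=e−e_prev≈-0.102590; u=1·2.496678+0·15.865477+3/4·(-0.102590)≈2.419736; next y=4/5·2.503322+1/4·2.419736≈2.607592
n=5: y≈2.607592, sp=5, e=sp−y≈2.392408; I≈18.257885, D=e−e_prev≈-0.104269; u=1·2.392408+0·18.257885+3/4·(-0.104269)≈2.314206; next y=4/5·2.607592+1/4·2.314206≈2.664625
n=6: y≈2.664625, sp=5, e=sp−y≈2.335375; I≈20.593260, D=e−e_prev≈-0.057033; u=1·2.335375+0·20.593260+3/4·(-0.057033)≈2.292600; next y=4/5·2.664625+1/4·2.292600≈2.704850
n=7: y≈2.704850, sp=5, e=sp−y≈2.295150; I≈22.888410, D=e−e_prev≈-0.040225; u=1·2.295150+0·22.888410+3/4·(-0.040225)≈2.264981; next y=4/5·2.704850+1/4·2.264981≈2.730125
n=8: y≈2.730125, sp=5, e=sp−y≈2.269875; I≈25.158285, D=e−e_prev≈-0.025275; u=1·2.269875+0·25.158285+3/4·(-0.025275)≈2.250918; next y=4/5·2.730125+1/4·2.250918≈2.746830
n=9: y≈2.746830, sp=5, e=sp−y≈2.253170; I≈27.411455, D=e−e_prev≈-0.016705; u=1·2.253170+0·27.411455+3/4·(-0.016705)≈2.240642; next y=4/5·2.746830+1/4·2.240642≈2.757624
n=10: y≈2.757624, sp=5, e=sp−y≈2.242376; I≈29.653831, D=e−e_prev≈-0.010795; u=1·2.242376+0·29.653831+3/4·(-0.010795)≈2.234280; next y=4/5·2.757624+1/4·2.234280≈2.764669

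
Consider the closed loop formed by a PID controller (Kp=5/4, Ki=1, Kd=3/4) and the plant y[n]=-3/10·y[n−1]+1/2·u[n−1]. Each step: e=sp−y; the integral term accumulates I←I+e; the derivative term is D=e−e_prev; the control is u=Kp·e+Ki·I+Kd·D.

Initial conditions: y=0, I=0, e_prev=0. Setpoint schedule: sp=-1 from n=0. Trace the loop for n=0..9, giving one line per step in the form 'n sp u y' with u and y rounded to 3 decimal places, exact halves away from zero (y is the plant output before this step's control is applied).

0 -1 -3.000 0.000
1 -1 1.250 -1.500
2 -1 -7.100 1.075
3 -1 7.599 -3.873
4 -1 -19.740 4.961
5 -1 29.883 -11.358
6 -1 -61.121 18.349
7 -1 105.052 -36.065
8 -1 -198.925 63.346
9 -1 356.723 -118.466

(exact arithmetic carried between steps; '≈' marks a value shown rounded to 6 d.p. or computed from one; I and e_prev carry over from the previous line; the table rounds u and y to 3 d.p., halves away from zero)
n=0: y=0, sp=-1, e=sp−y=-1; I=-1, D=e−e_prev=-1; u=5/4·(-1)+1·(-1)+3/4·(-1)=-3; next y=-3/10·0+1/2·(-3)=-1.5
n=1: y=-1.5, sp=-1, e=sp−y=0.5; I=-0.5, D=e−e_prev=1.5; u=5/4·0.5+1·(-0.5)+3/4·1.5=1.25; next y=-3/10·(-1.5)+1/2·1.25=1.075
n=2: y=1.075, sp=-1, e=sp−y=-2.075; I=-2.575, D=e−e_prev=-2.575; u=5/4·(-2.075)+1·(-2.575)+3/4·(-2.575)=-7.1; next y=-3/10·1.075+1/2·(-7.1)=-3.8725
n=3: y=-3.8725, sp=-1, e=sp−y=2.8725; I=0.2975, D=e−e_prev=4.9475; u=5/4·2.8725+1·0.2975+3/4·4.9475=7.59875; next y=-3/10·(-3.8725)+1/2·7.59875=4.961125
n=4: y=4.961125, sp=-1, e=sp−y=-5.961125; I=-5.663625, D=e−e_prev=-8.833625; u=5/4·(-5.961125)+1·(-5.663625)+3/4·(-8.833625)=-19.74025; next y=-3/10·4.961125+1/2·(-19.74025)≈-11.358463
n=5: y≈-11.358463, sp=-1, e=sp−y≈10.358463; I≈4.694838, D=e−e_prev≈16.319588; u=5/4·10.358463+1·4.694838+3/4·16.319588≈29.882606; next y=-3/10·(-11.358463)+1/2·29.882606≈18.348842
n=6: y≈18.348842, sp=-1, e=sp−y≈-19.348842; I≈-14.654004, D=e−e_prev≈-29.707304; u=5/4·(-19.348842)+1·(-14.654004)+3/4·(-29.707304)≈-61.120535; next y=-3/10·18.348842+1/2·(-61.120535)≈-36.064920
n=7: y≈-36.064920, sp=-1, e=sp−y≈35.064920; I≈20.410916, D=e−e_prev≈54.413762; u=5/4·35.064920+1·20.410916+3/4·54.413762≈105.052387; next y=-3/10·(-36.064920)+1/2·105.052387≈63.345670
n=8: y≈63.345670, sp=-1, e=sp−y≈-64.345670; I≈-43.934754, D=e−e_prev≈-99.410590; u=5/4·(-64.345670)+1·(-43.934754)+3/4·(-99.410590)≈-198.924783; next y=-3/10·63.345670+1/2·(-198.924783)≈-118.466093
n=9: y≈-118.466093, sp=-1, e=sp−y≈117.466093; I≈73.531339, D=e−e_prev≈181.811762; u=5/4·117.466093+1·73.531339+3/4·181.811762≈356.722776; next y=-3/10·(-118.466093)+1/2·356.722776≈213.901216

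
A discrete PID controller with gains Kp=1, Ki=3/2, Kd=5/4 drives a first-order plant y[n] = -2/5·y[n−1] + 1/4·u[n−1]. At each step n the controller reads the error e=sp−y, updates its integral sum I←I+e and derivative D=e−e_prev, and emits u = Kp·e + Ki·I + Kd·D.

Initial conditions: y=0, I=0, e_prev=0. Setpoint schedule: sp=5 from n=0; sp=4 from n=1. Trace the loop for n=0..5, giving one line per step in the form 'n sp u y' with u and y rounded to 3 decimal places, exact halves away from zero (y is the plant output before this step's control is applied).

0 5 18.750 0.000
1 4 -1.328 4.688
2 4 30.604 -2.207
3 4 -8.982 8.534
4 4 50.867 -5.659
5 4 -29.783 14.980

(exact arithmetic carried between steps; '≈' marks a value shown rounded to 6 d.p. or computed from one; I and e_prev carry over from the previous line; the table rounds u and y to 3 d.p., halves away from zero)
n=0: y=0, sp=5, e=sp−y=5; I=5, D=e−e_prev=5; u=1·5+3/2·5+5/4·5=18.75; next y=-2/5·0+1/4·18.75=4.6875
n=1: y=4.6875, sp=4, e=sp−y=-0.6875; I=4.3125, D=e−e_prev=-5.6875; u=1·(-0.6875)+3/2·4.3125+5/4·(-5.6875)=-1.328125; next y=-2/5·4.6875+1/4·(-1.328125)≈-2.207031
n=2: y≈-2.207031, sp=4, e=sp−y≈6.207031; I≈10.519531, D=e−e_prev≈6.894531; u=1·6.207031+3/2·10.519531+5/4·6.894531≈30.604492; next y=-2/5·(-2.207031)+1/4·30.604492≈8.533936
n=3: y≈8.533936, sp=4, e=sp−y≈-4.533936; I≈5.985596, D=e−e_prev≈-10.740967; u=1·(-4.533936)+3/2·5.985596+5/4·(-10.740967)≈-8.981750; next y=-2/5·8.533936+1/4·(-8.981750)≈-5.659012
n=4: y≈-5.659012, sp=4, e=sp−y≈9.659012; I≈15.644608, D=e−e_prev≈14.192947; u=1·9.659012+3/2·15.644608+5/4·14.192947≈50.867107; next y=-2/5·(-5.659012)+1/4·50.867107≈14.980382
n=5: y≈14.980382, sp=4, e=sp−y≈-10.980382; I≈4.664226, D=e−e_prev≈-20.639393; u=1·(-10.980382)+3/2·4.664226+5/4·(-20.639393)≈-29.783284; next y=-2/5·14.980382+1/4·(-29.783284)≈-13.437974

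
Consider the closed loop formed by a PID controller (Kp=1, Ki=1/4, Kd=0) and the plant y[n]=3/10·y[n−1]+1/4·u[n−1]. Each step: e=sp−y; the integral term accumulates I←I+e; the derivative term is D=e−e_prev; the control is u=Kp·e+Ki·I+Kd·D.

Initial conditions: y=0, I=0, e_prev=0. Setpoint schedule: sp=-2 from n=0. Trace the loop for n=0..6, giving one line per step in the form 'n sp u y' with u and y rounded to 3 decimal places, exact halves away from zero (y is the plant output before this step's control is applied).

0 -2 -2.500 0.000
1 -2 -2.219 -0.625
2 -2 -2.416 -0.742
3 -2 -2.625 -0.827
4 -2 -2.821 -0.904
5 -2 -3.005 -0.977
6 -2 -3.176 -1.044

(exact arithmetic carried between steps; '≈' marks a value shown rounded to 6 d.p. or computed from one; I and e_prev carry over from the previous line; the table rounds u and y to 3 d.p., halves away from zero)
n=0: y=0, sp=-2, e=sp−y=-2; I=-2, D=e−e_prev=-2; u=1·(-2)+1/4·(-2)+0·(-2)=-2.5; next y=3/10·0+1/4·(-2.5)=-0.625
n=1: y=-0.625, sp=-2, e=sp−y=-1.375; I=-3.375, D=e−e_prev=0.625; u=1·(-1.375)+1/4·(-3.375)+0·0.625=-2.21875; next y=3/10·(-0.625)+1/4·(-2.21875)≈-0.742188
n=2: y≈-0.742188, sp=-2, e=sp−y≈-1.257813; I≈-4.632813, D=e−e_prev≈0.117188; u=1·(-1.257813)+1/4·(-4.632813)+0·0.117188≈-2.416016; next y=3/10·(-0.742188)+1/4·(-2.416016)≈-0.826660
n=3: y≈-0.826660, sp=-2, e=sp−y≈-1.173340; I≈-5.806152, D=e−e_prev≈0.084473; u=1·(-1.173340)+1/4·(-5.806152)+0·0.084473≈-2.624878; next y=3/10·(-0.826660)+1/4·(-2.624878)≈-0.904218
n=4: y≈-0.904218, sp=-2, e=sp−y≈-1.095782; I≈-6.901935, D=e−e_prev≈0.077557; u=1·(-1.095782)+1/4·(-6.901935)+0·0.077557≈-2.821266; next y=3/10·(-0.904218)+1/4·(-2.821266)≈-0.976582
n=5: y≈-0.976582, sp=-2, e=sp−y≈-1.023418; I≈-7.925353, D=e−e_prev≈0.072364; u=1·(-1.023418)+1/4·(-7.925353)+0·0.072364≈-3.004756; next y=3/10·(-0.976582)+1/4·(-3.004756)≈-1.044164
n=6: y≈-1.044164, sp=-2, e=sp−y≈-0.955836; I≈-8.881189, D=e−e_prev≈0.067582; u=1·(-0.955836)+1/4·(-8.881189)+0·0.067582≈-3.176134; next y=3/10·(-1.044164)+1/4·(-3.176134)≈-1.107283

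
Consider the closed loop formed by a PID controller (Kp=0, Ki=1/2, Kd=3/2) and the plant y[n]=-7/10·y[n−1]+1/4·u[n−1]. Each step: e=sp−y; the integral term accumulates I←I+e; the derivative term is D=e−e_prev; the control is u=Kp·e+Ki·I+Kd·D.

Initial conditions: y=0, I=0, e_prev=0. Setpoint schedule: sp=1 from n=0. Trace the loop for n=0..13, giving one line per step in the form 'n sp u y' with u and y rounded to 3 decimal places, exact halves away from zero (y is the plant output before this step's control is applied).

0 1 2.000 0.000
1 1 0.000 0.500
2 1 2.700 -0.350
3 1 -0.440 0.920
4 1 4.853 -0.754
5 1 -1.771 1.741
6 1 8.406 -1.662
7 1 -5.219 3.265
8 1 14.747 -3.590
9 1 -12.819 6.200
10 1 26.754 -7.545
11 1 -28.619 11.970
12 1 50.174 -15.534
13 1 -60.715 23.417

(exact arithmetic carried between steps; '≈' marks a value shown rounded to 6 d.p. or computed from one; I and e_prev carry over from the previous line; the table rounds u and y to 3 d.p., halves away from zero)
n=0: y=0, sp=1, e=sp−y=1; I=1, D=e−e_prev=1; u=0·1+1/2·1+3/2·1=2; next y=-7/10·0+1/4·2=0.5
n=1: y=0.5, sp=1, e=sp−y=0.5; I=1.5, D=e−e_prev=-0.5; u=0·0.5+1/2·1.5+3/2·(-0.5)=0; next y=-7/10·0.5+1/4·0=-0.35
n=2: y=-0.35, sp=1, e=sp−y=1.35; I=2.85, D=e−e_prev=0.85; u=0·1.35+1/2·2.85+3/2·0.85=2.7; next y=-7/10·(-0.35)+1/4·2.7=0.92
n=3: y=0.92, sp=1, e=sp−y=0.08; I=2.93, D=e−e_prev=-1.27; u=0·0.08+1/2·2.93+3/2·(-1.27)=-0.44; next y=-7/10·0.92+1/4·(-0.44)=-0.754
n=4: y=-0.754, sp=1, e=sp−y=1.754; I=4.684, D=e−e_prev=1.674; u=0·1.754+1/2·4.684+3/2·1.674=4.853; next y=-7/10·(-0.754)+1/4·4.853=1.74105
n=5: y=1.74105, sp=1, e=sp−y=-0.74105; I=3.94295, D=e−e_prev=-2.49505; u=0·(-0.74105)+1/2·3.94295+3/2·(-2.49505)=-1.7711; next y=-7/10·1.74105+1/4·(-1.7711)=-1.66151
n=6: y=-1.66151, sp=1, e=sp−y=2.66151; I=6.60446, D=e−e_prev=3.40256; u=0·2.66151+1/2·6.60446+3/2·3.40256=8.40607; next y=-7/10·(-1.66151)+1/4·8.40607≈3.264575
n=7: y≈3.264575, sp=1, e=sp−y≈-2.264575; I≈4.339886, D=e−e_prev≈-4.926085; u=0·(-2.264575)+1/2·4.339886+3/2·(-4.926085)≈-5.219184; next y=-7/10·3.264575+1/4·(-5.219184)≈-3.589998
n=8: y≈-3.589998, sp=1, e=sp−y≈4.589998; I≈8.929884, D=e−e_prev≈6.854573; u=0·4.589998+1/2·8.929884+3/2·6.854573≈14.746801; next y=-7/10·(-3.589998)+1/4·14.746801≈6.199699
n=9: y≈6.199699, sp=1, e=sp−y≈-5.199699; I≈3.730185, D=e−e_prev≈-9.789697; u=0·(-5.199699)+1/2·3.730185+3/2·(-9.789697)≈-12.819453; next y=-7/10·6.199699+1/4·(-12.819453)≈-7.544653
n=10: y≈-7.544653, sp=1, e=sp−y≈8.544653; I≈12.274837, D=e−e_prev≈13.744351; u=0·8.544653+1/2·12.274837+3/2·13.744351≈26.753946; next y=-7/10·(-7.544653)+1/4·26.753946≈11.969743
n=11: y≈11.969743, sp=1, e=sp−y≈-10.969743; I≈1.305094, D=e−e_prev≈-19.514396; u=0·(-10.969743)+1/2·1.305094+3/2·(-19.514396)≈-28.619047; next y=-7/10·11.969743+1/4·(-28.619047)≈-15.533582
n=12: y≈-15.533582, sp=1, e=sp−y≈16.533582; I≈17.838676, D=e−e_prev≈27.503325; u=0·16.533582+1/2·17.838676+3/2·27.503325≈50.174326; next y=-7/10·(-15.533582)+1/4·50.174326≈23.417089
n=13: y≈23.417089, sp=1, e=sp−y≈-22.417089; I≈-4.578413, D=e−e_prev≈-38.950671; u=0·(-22.417089)+1/2·(-4.578413)+3/2·(-38.950671)≈-60.715212; next y=-7/10·23.417089+1/4·(-60.715212)≈-31.570765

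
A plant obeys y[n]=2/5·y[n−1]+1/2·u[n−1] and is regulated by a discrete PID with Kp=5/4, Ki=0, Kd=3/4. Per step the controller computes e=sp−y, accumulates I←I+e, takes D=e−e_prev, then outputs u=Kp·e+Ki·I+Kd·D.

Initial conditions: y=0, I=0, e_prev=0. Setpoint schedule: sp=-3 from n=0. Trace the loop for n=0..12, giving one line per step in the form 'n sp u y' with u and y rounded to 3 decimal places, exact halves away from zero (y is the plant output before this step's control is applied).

(exact arithmetic carried between steps; '≈' marks a value shown rounded to 6 d.p. or computed from one; I and e_prev carry over from the previous line; the table rounds u and y to 3 d.p., halves away from zero)
n=0: y=0, sp=-3, e=sp−y=-3; I=-3, D=e−e_prev=-3; u=5/4·(-3)+0·(-3)+3/4·(-3)=-6; next y=2/5·0+1/2·(-6)=-3
n=1: y=-3, sp=-3, e=sp−y=0; I=-3, D=e−e_prev=3; u=5/4·0+0·(-3)+3/4·3=2.25; next y=2/5·(-3)+1/2·2.25=-0.075
n=2: y=-0.075, sp=-3, e=sp−y=-2.925; I=-5.925, D=e−e_prev=-2.925; u=5/4·(-2.925)+0·(-5.925)+3/4·(-2.925)=-5.85; next y=2/5·(-0.075)+1/2·(-5.85)=-2.955
n=3: y=-2.955, sp=-3, e=sp−y=-0.045; I=-5.97, D=e−e_prev=2.88; u=5/4·(-0.045)+0·(-5.97)+3/4·2.88=2.10375; next y=2/5·(-2.955)+1/2·2.10375=-0.130125
n=4: y=-0.130125, sp=-3, e=sp−y=-2.869875; I=-8.839875, D=e−e_prev=-2.824875; u=5/4·(-2.869875)+0·(-8.839875)+3/4·(-2.824875)=-5.706; next y=2/5·(-0.130125)+1/2·(-5.706)=-2.90505
n=5: y=-2.90505, sp=-3, e=sp−y=-0.09495; I=-8.934825, D=e−e_prev=2.774925; u=5/4·(-0.09495)+0·(-8.934825)+3/4·2.774925≈1.962506; next y=2/5·(-2.90505)+1/2·1.962506≈-0.180767
n=6: y≈-0.180767, sp=-3, e=sp−y≈-2.819233; I≈-11.754058, D=e−e_prev≈-2.724283; u=5/4·(-2.819233)+0·(-11.754058)+3/4·(-2.724283)≈-5.567254; next y=2/5·(-0.180767)+1/2·(-5.567254)≈-2.855934
n=7: y≈-2.855934, sp=-3, e=sp−y≈-0.144066; I≈-11.898125, D=e−e_prev≈2.675167; u=5/4·(-0.144066)+0·(-11.898125)+3/4·2.675167≈1.826292; next y=2/5·(-2.855934)+1/2·1.826292≈-0.229227
n=8: y≈-0.229227, sp=-3, e=sp−y≈-2.770773; I≈-14.668897, D=e−e_prev≈-2.626706; u=5/4·(-2.770773)+0·(-14.668897)+3/4·(-2.626706)≈-5.433495; next y=2/5·(-0.229227)+1/2·(-5.433495)≈-2.808439
n=9: y≈-2.808439, sp=-3, e=sp−y≈-0.191561; I≈-14.860458, D=e−e_prev≈2.579211; u=5/4·(-0.191561)+0·(-14.860458)+3/4·2.579211≈1.694957; next y=2/5·(-2.808439)+1/2·1.694957≈-0.275897
n=10: y≈-0.275897, sp=-3, e=sp−y≈-2.724103; I≈-17.584561, D=e−e_prev≈-2.532542; u=5/4·(-2.724103)+0·(-17.584561)+3/4·(-2.532542)≈-5.304535; next y=2/5·(-0.275897)+1/2·(-5.304535)≈-2.762626
n=11: y≈-2.762626, sp=-3, e=sp−y≈-0.237374; I≈-17.821935, D=e−e_prev≈2.486729; u=5/4·(-0.237374)+0·(-17.821935)+3/4·2.486729≈1.568330; next y=2/5·(-2.762626)+1/2·1.568330≈-0.320886
n=12: y≈-0.320886, sp=-3, e=sp−y≈-2.679114; I≈-20.501049, D=e−e_prev≈-2.441741; u=5/4·(-2.679114)+0·(-20.501049)+3/4·(-2.441741)≈-5.180198; next y=2/5·(-0.320886)+1/2·(-5.180198)≈-2.718453

0 -3 -6.000 0.000
1 -3 2.250 -3.000
2 -3 -5.850 -0.075
3 -3 2.104 -2.955
4 -3 -5.706 -0.130
5 -3 1.963 -2.905
6 -3 -5.567 -0.181
7 -3 1.826 -2.856
8 -3 -5.433 -0.229
9 -3 1.695 -2.808
10 -3 -5.305 -0.276
11 -3 1.568 -2.763
12 -3 -5.180 -0.321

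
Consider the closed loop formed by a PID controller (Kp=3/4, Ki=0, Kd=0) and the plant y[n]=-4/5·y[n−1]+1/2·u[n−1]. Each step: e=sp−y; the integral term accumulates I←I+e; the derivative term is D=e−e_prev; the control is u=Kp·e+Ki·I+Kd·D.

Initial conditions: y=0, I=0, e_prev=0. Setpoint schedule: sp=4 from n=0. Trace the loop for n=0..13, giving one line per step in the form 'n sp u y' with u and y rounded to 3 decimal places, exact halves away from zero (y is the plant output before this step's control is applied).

(exact arithmetic carried between steps; '≈' marks a value shown rounded to 6 d.p. or computed from one; I and e_prev carry over from the previous line; the table rounds u and y to 3 d.p., halves away from zero)
n=0: y=0, sp=4, e=sp−y=4; I=4, D=e−e_prev=4; u=3/4·4+0·4+0·4=3; next y=-4/5·0+1/2·3=1.5
n=1: y=1.5, sp=4, e=sp−y=2.5; I=6.5, D=e−e_prev=-1.5; u=3/4·2.5+0·6.5+0·(-1.5)=1.875; next y=-4/5·1.5+1/2·1.875=-0.2625
n=2: y=-0.2625, sp=4, e=sp−y=4.2625; I=10.7625, D=e−e_prev=1.7625; u=3/4·4.2625+0·10.7625+0·1.7625=3.196875; next y=-4/5·(-0.2625)+1/2·3.196875≈1.808438
n=3: y≈1.808438, sp=4, e=sp−y≈2.191563; I≈12.954063, D=e−e_prev≈-2.070938; u=3/4·2.191563+0·12.954063+0·(-2.070938)≈1.643672; next y=-4/5·1.808438+1/2·1.643672≈-0.624914
n=4: y≈-0.624914, sp=4, e=sp−y≈4.624914; I≈17.578977, D=e−e_prev≈2.433352; u=3/4·4.624914+0·17.578977+0·2.433352≈3.468686; next y=-4/5·(-0.624914)+1/2·3.468686≈2.234274
n=5: y≈2.234274, sp=4, e=sp−y≈1.765726; I≈19.344703, D=e−e_prev≈-2.859188; u=3/4·1.765726+0·19.344703+0·(-2.859188)≈1.324294; next y=-4/5·2.234274+1/2·1.324294≈-1.125272
n=6: y≈-1.125272, sp=4, e=sp−y≈5.125272; I≈24.469975, D=e−e_prev≈3.359546; u=3/4·5.125272+0·24.469975+0·3.359546≈3.843954; next y=-4/5·(-1.125272)+1/2·3.843954≈2.822195
n=7: y≈2.822195, sp=4, e=sp−y≈1.177805; I≈25.647780, D=e−e_prev≈-3.947467; u=3/4·1.177805+0·25.647780+0·(-3.947467)≈0.883354; next y=-4/5·2.822195+1/2·0.883354≈-1.816079
n=8: y≈-1.816079, sp=4, e=sp−y≈5.816079; I≈31.463859, D=e−e_prev≈4.638273; u=3/4·5.816079+0·31.463859+0·4.638273≈4.362059; next y=-4/5·(-1.816079)+1/2·4.362059≈3.633892
n=9: y≈3.633892, sp=4, e=sp−y≈0.366108; I≈31.829966, D=e−e_prev≈-5.449971; u=3/4·0.366108+0·31.829966+0·(-5.449971)≈0.274581; next y=-4/5·3.633892+1/2·0.274581≈-2.769824
n=10: y≈-2.769824, sp=4, e=sp−y≈6.769824; I≈38.599790, D=e−e_prev≈6.403716; u=3/4·6.769824+0·38.599790+0·6.403716≈5.077368; next y=-4/5·(-2.769824)+1/2·5.077368≈4.754543
n=11: y≈4.754543, sp=4, e=sp−y≈-0.754543; I≈37.845247, D=e−e_prev≈-7.524366; u=3/4·(-0.754543)+0·37.845247+0·(-7.524366)≈-0.565907; next y=-4/5·4.754543+1/2·(-0.565907)≈-4.086588
n=12: y≈-4.086588, sp=4, e=sp−y≈8.086588; I≈45.931835, D=e−e_prev≈8.841130; u=3/4·8.086588+0·45.931835+0·8.841130≈6.064941; next y=-4/5·(-4.086588)+1/2·6.064941≈6.301740
n=13: y≈6.301740, sp=4, e=sp−y≈-2.301740; I≈43.630094, D=e−e_prev≈-10.388328; u=3/4·(-2.301740)+0·43.630094+0·(-10.388328)≈-1.726305; next y=-4/5·6.301740+1/2·(-1.726305)≈-5.904545

0 4 3.000 0.000
1 4 1.875 1.500
2 4 3.197 -0.263
3 4 1.644 1.808
4 4 3.469 -0.625
5 4 1.324 2.234
6 4 3.844 -1.125
7 4 0.883 2.822
8 4 4.362 -1.816
9 4 0.275 3.634
10 4 5.077 -2.770
11 4 -0.566 4.755
12 4 6.065 -4.087
13 4 -1.726 6.302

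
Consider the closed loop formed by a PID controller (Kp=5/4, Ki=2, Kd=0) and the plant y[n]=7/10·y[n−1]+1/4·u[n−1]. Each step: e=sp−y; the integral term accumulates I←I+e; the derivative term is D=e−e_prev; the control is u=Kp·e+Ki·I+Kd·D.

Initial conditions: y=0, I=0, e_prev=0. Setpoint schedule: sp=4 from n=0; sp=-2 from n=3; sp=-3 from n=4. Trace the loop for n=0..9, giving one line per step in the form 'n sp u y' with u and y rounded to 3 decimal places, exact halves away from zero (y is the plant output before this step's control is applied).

(exact arithmetic carried between steps; '≈' marks a value shown rounded to 6 d.p. or computed from one; I and e_prev carry over from the previous line; the table rounds u and y to 3 d.p., halves away from zero)
n=0: y=0, sp=4, e=sp−y=4; I=4, D=e−e_prev=4; u=5/4·4+2·4+0·4=13; next y=7/10·0+1/4·13=3.25
n=1: y=3.25, sp=4, e=sp−y=0.75; I=4.75, D=e−e_prev=-3.25; u=5/4·0.75+2·4.75+0·(-3.25)=10.4375; next y=7/10·3.25+1/4·10.4375=4.884375
n=2: y=4.884375, sp=4, e=sp−y=-0.884375; I=3.865625, D=e−e_prev=-1.634375; u=5/4·(-0.884375)+2·3.865625+0·(-1.634375)≈6.625781; next y=7/10·4.884375+1/4·6.625781≈5.075508
n=3: y≈5.075508, sp=-2, e=sp−y≈-7.075508; I≈-3.209883, D=e−e_prev≈-6.191133; u=5/4·(-7.075508)+2·(-3.209883)+0·(-6.191133)≈-15.264150; next y=7/10·5.075508+1/4·(-15.264150)≈-0.263182
n=4: y≈-0.263182, sp=-3, e=sp−y≈-2.736818; I≈-5.946701, D=e−e_prev≈4.338690; u=5/4·(-2.736818)+2·(-5.946701)+0·4.338690≈-15.314424; next y=7/10·(-0.263182)+1/4·(-15.314424)≈-4.012833
n=5: y≈-4.012833, sp=-3, e=sp−y≈1.012833; I≈-4.933867, D=e−e_prev≈3.749651; u=5/4·1.012833+2·(-4.933867)+0·3.749651≈-8.601693; next y=7/10·(-4.012833)+1/4·(-8.601693)≈-4.959407
n=6: y≈-4.959407, sp=-3, e=sp−y≈1.959407; I≈-2.974461, D=e−e_prev≈0.946573; u=5/4·1.959407+2·(-2.974461)+0·0.946573≈-3.499663; next y=7/10·(-4.959407)+1/4·(-3.499663)≈-4.346500
n=7: y≈-4.346500, sp=-3, e=sp−y≈1.346500; I≈-1.627960, D=e−e_prev≈-0.612906; u=5/4·1.346500+2·(-1.627960)+0·(-0.612906)≈-1.572795; next y=7/10·(-4.346500)+1/4·(-1.572795)≈-3.435749
n=8: y≈-3.435749, sp=-3, e=sp−y≈0.435749; I≈-1.192211, D=e−e_prev≈-0.910751; u=5/4·0.435749+2·(-1.192211)+0·(-0.910751)≈-1.839736; next y=7/10·(-3.435749)+1/4·(-1.839736)≈-2.864958
n=9: y≈-2.864958, sp=-3, e=sp−y≈-0.135042; I≈-1.327253, D=e−e_prev≈-0.570791; u=5/4·(-0.135042)+2·(-1.327253)+0·(-0.570791)≈-2.823308; next y=7/10·(-2.864958)+1/4·(-2.823308)≈-2.711298

0 4 13.000 0.000
1 4 10.438 3.250
2 4 6.626 4.884
3 -2 -15.264 5.076
4 -3 -15.314 -0.263
5 -3 -8.602 -4.013
6 -3 -3.500 -4.959
7 -3 -1.573 -4.347
8 -3 -1.840 -3.436
9 -3 -2.823 -2.865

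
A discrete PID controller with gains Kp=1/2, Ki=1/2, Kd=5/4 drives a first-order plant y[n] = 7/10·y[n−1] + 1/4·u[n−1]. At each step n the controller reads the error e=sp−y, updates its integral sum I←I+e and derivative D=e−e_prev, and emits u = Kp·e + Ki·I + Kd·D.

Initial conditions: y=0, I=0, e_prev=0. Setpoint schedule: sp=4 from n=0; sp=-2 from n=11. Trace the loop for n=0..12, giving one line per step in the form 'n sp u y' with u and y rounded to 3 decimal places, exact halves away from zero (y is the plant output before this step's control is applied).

0 4 9.000 0.000
1 4 0.938 2.250
2 4 5.616 1.809
3 4 4.223 2.671
4 4 5.392 2.925
5 4 5.189 3.396
6 4 5.452 3.674
7 4 5.377 3.935
8 4 5.367 4.099
9 4 5.270 4.211
10 4 5.183 4.265
11 -2 -8.418 4.281
12 -2 3.586 0.892

(exact arithmetic carried between steps; '≈' marks a value shown rounded to 6 d.p. or computed from one; I and e_prev carry over from the previous line; the table rounds u and y to 3 d.p., halves away from zero)
n=0: y=0, sp=4, e=sp−y=4; I=4, D=e−e_prev=4; u=1/2·4+1/2·4+5/4·4=9; next y=7/10·0+1/4·9=2.25
n=1: y=2.25, sp=4, e=sp−y=1.75; I=5.75, D=e−e_prev=-2.25; u=1/2·1.75+1/2·5.75+5/4·(-2.25)=0.9375; next y=7/10·2.25+1/4·0.9375=1.809375
n=2: y=1.809375, sp=4, e=sp−y=2.190625; I=7.940625, D=e−e_prev=0.440625; u=1/2·2.190625+1/2·7.940625+5/4·0.440625≈5.616406; next y=7/10·1.809375+1/4·5.616406≈2.670664
n=3: y≈2.670664, sp=4, e=sp−y≈1.329336; I≈9.269961, D=e−e_prev≈-0.861289; u=1/2·1.329336+1/2·9.269961+5/4·(-0.861289)≈4.223037; next y=7/10·2.670664+1/4·4.223037≈2.925224
n=4: y≈2.925224, sp=4, e=sp−y≈1.074776; I≈10.344737, D=e−e_prev≈-0.254560; u=1/2·1.074776+1/2·10.344737+5/4·(-0.254560)≈5.391556; next y=7/10·2.925224+1/4·5.391556≈3.395546
n=5: y≈3.395546, sp=4, e=sp−y≈0.604454; I≈10.949191, D=e−e_prev≈-0.470322; u=1/2·0.604454+1/2·10.949191+5/4·(-0.470322)≈5.188920; next y=7/10·3.395546+1/4·5.188920≈3.674112
n=6: y≈3.674112, sp=4, e=sp−y≈0.325888; I≈11.275079, D=e−e_prev≈-0.278566; u=1/2·0.325888+1/2·11.275079+5/4·(-0.278566)≈5.452275; next y=7/10·3.674112+1/4·5.452275≈3.934947
n=7: y≈3.934947, sp=4, e=sp−y≈0.065053; I≈11.340131, D=e−e_prev≈-0.260835; u=1/2·0.065053+1/2·11.340131+5/4·(-0.260835)≈5.376548; next y=7/10·3.934947+1/4·5.376548≈4.098600
n=8: y≈4.098600, sp=4, e=sp−y≈-0.098600; I≈11.241531, D=e−e_prev≈-0.163653; u=1/2·(-0.098600)+1/2·11.241531+5/4·(-0.163653)≈5.366900; next y=7/10·4.098600+1/4·5.366900≈4.210745
n=9: y≈4.210745, sp=4, e=sp−y≈-0.210745; I≈11.030786, D=e−e_prev≈-0.112145; u=1/2·(-0.210745)+1/2·11.030786+5/4·(-0.112145)≈5.269840; next y=7/10·4.210745+1/4·5.269840≈4.264981
n=10: y≈4.264981, sp=4, e=sp−y≈-0.264981; I≈10.765805, D=e−e_prev≈-0.054236; u=1/2·(-0.264981)+1/2·10.765805+5/4·(-0.054236)≈5.182616; next y=7/10·4.264981+1/4·5.182616≈4.281141
n=11: y≈4.281141, sp=-2, e=sp−y≈-6.281141; I≈4.484664, D=e−e_prev≈-6.016160; u=1/2·(-6.281141)+1/2·4.484664+5/4·(-6.016160)≈-8.418438; next y=7/10·4.281141+1/4·(-8.418438)≈0.892189
n=12: y≈0.892189, sp=-2, e=sp−y≈-2.892189; I≈1.592475, D=e−e_prev≈3.388952; u=1/2·(-2.892189)+1/2·1.592475+5/4·3.388952≈3.586333; next y=7/10·0.892189+1/4·3.586333≈1.521116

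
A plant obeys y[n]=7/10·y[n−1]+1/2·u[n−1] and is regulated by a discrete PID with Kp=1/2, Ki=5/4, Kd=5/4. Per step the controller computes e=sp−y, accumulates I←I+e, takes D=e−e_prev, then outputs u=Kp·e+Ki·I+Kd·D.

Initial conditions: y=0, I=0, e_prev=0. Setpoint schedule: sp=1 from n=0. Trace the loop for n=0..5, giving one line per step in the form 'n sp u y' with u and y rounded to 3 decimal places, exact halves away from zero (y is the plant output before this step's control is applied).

(exact arithmetic carried between steps; '≈' marks a value shown rounded to 6 d.p. or computed from one; I and e_prev carry over from the previous line; the table rounds u and y to 3 d.p., halves away from zero)
n=0: y=0, sp=1, e=sp−y=1; I=1, D=e−e_prev=1; u=1/2·1+5/4·1+5/4·1=3; next y=7/10·0+1/2·3=1.5
n=1: y=1.5, sp=1, e=sp−y=-0.5; I=0.5, D=e−e_prev=-1.5; u=1/2·(-0.5)+5/4·0.5+5/4·(-1.5)=-1.5; next y=7/10·1.5+1/2·(-1.5)=0.3
n=2: y=0.3, sp=1, e=sp−y=0.7; I=1.2, D=e−e_prev=1.2; u=1/2·0.7+5/4·1.2+5/4·1.2=3.35; next y=7/10·0.3+1/2·3.35=1.885
n=3: y=1.885, sp=1, e=sp−y=-0.885; I=0.315, D=e−e_prev=-1.585; u=1/2·(-0.885)+5/4·0.315+5/4·(-1.585)=-2.03; next y=7/10·1.885+1/2·(-2.03)=0.3045
n=4: y=0.3045, sp=1, e=sp−y=0.6955; I=1.0105, D=e−e_prev=1.5805; u=1/2·0.6955+5/4·1.0105+5/4·1.5805=3.5865; next y=7/10·0.3045+1/2·3.5865=2.0064
n=5: y=2.0064, sp=1, e=sp−y=-1.0064; I=0.0041, D=e−e_prev=-1.7019; u=1/2·(-1.0064)+5/4·0.0041+5/4·(-1.7019)=-2.62545; next y=7/10·2.0064+1/2·(-2.62545)=0.091755

0 1 3.000 0.000
1 1 -1.500 1.500
2 1 3.350 0.300
3 1 -2.030 1.885
4 1 3.587 0.305
5 1 -2.625 2.006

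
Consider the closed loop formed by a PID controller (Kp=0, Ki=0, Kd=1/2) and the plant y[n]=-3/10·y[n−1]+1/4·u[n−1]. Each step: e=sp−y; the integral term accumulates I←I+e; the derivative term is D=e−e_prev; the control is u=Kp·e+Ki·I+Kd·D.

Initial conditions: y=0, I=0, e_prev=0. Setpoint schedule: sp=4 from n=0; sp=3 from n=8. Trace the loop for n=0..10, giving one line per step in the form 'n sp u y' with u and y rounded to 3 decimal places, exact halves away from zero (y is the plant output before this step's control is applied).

(exact arithmetic carried between steps; '≈' marks a value shown rounded to 6 d.p. or computed from one; I and e_prev carry over from the previous line; the table rounds u and y to 3 d.p., halves away from zero)
n=0: y=0, sp=4, e=sp−y=4; I=4, D=e−e_prev=4; u=0·4+0·4+1/2·4=2; next y=-3/10·0+1/4·2=0.5
n=1: y=0.5, sp=4, e=sp−y=3.5; I=7.5, D=e−e_prev=-0.5; u=0·3.5+0·7.5+1/2·(-0.5)=-0.25; next y=-3/10·0.5+1/4·(-0.25)=-0.2125
n=2: y=-0.2125, sp=4, e=sp−y=4.2125; I=11.7125, D=e−e_prev=0.7125; u=0·4.2125+0·11.7125+1/2·0.7125=0.35625; next y=-3/10·(-0.2125)+1/4·0.35625≈0.152813
n=3: y≈0.152813, sp=4, e=sp−y≈3.847188; I≈15.559688, D=e−e_prev≈-0.365313; u=0·3.847188+0·15.559688+1/2·(-0.365313)≈-0.182656; next y=-3/10·0.152813+1/4·(-0.182656)≈-0.091508
n=4: y≈-0.091508, sp=4, e=sp−y≈4.091508; I≈19.651195, D=e−e_prev≈0.244320; u=0·4.091508+0·19.651195+1/2·0.244320≈0.122160; next y=-3/10·(-0.091508)+1/4·0.122160≈0.057992
n=5: y≈0.057992, sp=4, e=sp−y≈3.942008; I≈23.593203, D=e−e_prev≈-0.149500; u=0·3.942008+0·23.593203+1/2·(-0.149500)≈-0.074750; next y=-3/10·0.057992+1/4·(-0.074750)≈-0.036085
n=6: y≈-0.036085, sp=4, e=sp−y≈4.036085; I≈27.629288, D=e−e_prev≈0.094078; u=0·4.036085+0·27.629288+1/2·0.094078≈0.047039; next y=-3/10·(-0.036085)+1/4·0.047039≈0.022585
n=7: y≈0.022585, sp=4, e=sp−y≈3.977415; I≈31.606703, D=e−e_prev≈-0.058671; u=0·3.977415+0·31.606703+1/2·(-0.058671)≈-0.029335; next y=-3/10·0.022585+1/4·(-0.029335)≈-0.014109
n=8: y≈-0.014109, sp=3, e=sp−y≈3.014109; I≈34.620812, D=e−e_prev≈-0.963305; u=0·3.014109+0·34.620812+1/2·(-0.963305)≈-0.481653; next y=-3/10·(-0.014109)+1/4·(-0.481653)≈-0.116180
n=9: y≈-0.116180, sp=3, e=sp−y≈3.116180; I≈37.736993, D=e−e_prev≈0.102071; u=0·3.116180+0·37.736993+1/2·0.102071≈0.051035; next y=-3/10·(-0.116180)+1/4·0.051035≈0.047613
n=10: y≈0.047613, sp=3, e=sp−y≈2.952387; I≈40.689380, D=e−e_prev≈-0.163793; u=0·2.952387+0·40.689380+1/2·(-0.163793)≈-0.081897; next y=-3/10·0.047613+1/4·(-0.081897)≈-0.034758

0 4 2.000 0.000
1 4 -0.250 0.500
2 4 0.356 -0.213
3 4 -0.183 0.153
4 4 0.122 -0.092
5 4 -0.075 0.058
6 4 0.047 -0.036
7 4 -0.029 0.023
8 3 -0.482 -0.014
9 3 0.051 -0.116
10 3 -0.082 0.048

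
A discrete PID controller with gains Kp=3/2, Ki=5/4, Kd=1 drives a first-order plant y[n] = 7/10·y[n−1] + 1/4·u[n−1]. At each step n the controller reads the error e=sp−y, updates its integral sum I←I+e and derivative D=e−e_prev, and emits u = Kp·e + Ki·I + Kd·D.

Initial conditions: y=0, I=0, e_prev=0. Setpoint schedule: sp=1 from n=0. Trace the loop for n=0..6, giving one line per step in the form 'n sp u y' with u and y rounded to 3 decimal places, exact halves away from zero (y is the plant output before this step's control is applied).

(exact arithmetic carried between steps; '≈' marks a value shown rounded to 6 d.p. or computed from one; I and e_prev carry over from the previous line; the table rounds u and y to 3 d.p., halves away from zero)
n=0: y=0, sp=1, e=sp−y=1; I=1, D=e−e_prev=1; u=3/2·1+5/4·1+1·1=3.75; next y=7/10·0+1/4·3.75=0.9375
n=1: y=0.9375, sp=1, e=sp−y=0.0625; I=1.0625, D=e−e_prev=-0.9375; u=3/2·0.0625+5/4·1.0625+1·(-0.9375)=0.484375; next y=7/10·0.9375+1/4·0.484375≈0.777344
n=2: y≈0.777344, sp=1, e=sp−y≈0.222656; I≈1.285156, D=e−e_prev≈0.160156; u=3/2·0.222656+5/4·1.285156+1·0.160156≈2.100586; next y=7/10·0.777344+1/4·2.100586≈1.069287
n=3: y≈1.069287, sp=1, e=sp−y≈-0.069287; I≈1.215869, D=e−e_prev≈-0.291943; u=3/2·(-0.069287)+5/4·1.215869+1·(-0.291943)≈1.123962; next y=7/10·1.069287+1/4·1.123962≈1.029492
n=4: y≈1.029492, sp=1, e=sp−y≈-0.029492; I≈1.186378, D=e−e_prev≈0.039796; u=3/2·(-0.029492)+5/4·1.186378+1·0.039796≈1.478530; next y=7/10·1.029492+1/4·1.478530≈1.090277
n=5: y≈1.090277, sp=1, e=sp−y≈-0.090277; I≈1.096101, D=e−e_prev≈-0.060785; u=3/2·(-0.090277)+5/4·1.096101+1·(-0.060785)≈1.173926; next y=7/10·1.090277+1/4·1.173926≈1.056675
n=6: y≈1.056675, sp=1, e=sp−y≈-0.056675; I≈1.039426, D=e−e_prev≈0.033601; u=3/2·(-0.056675)+5/4·1.039426+1·0.033601≈1.247871; next y=7/10·1.056675+1/4·1.247871≈1.051640

0 1 3.750 0.000
1 1 0.484 0.938
2 1 2.101 0.777
3 1 1.124 1.069
4 1 1.479 1.029
5 1 1.174 1.090
6 1 1.248 1.057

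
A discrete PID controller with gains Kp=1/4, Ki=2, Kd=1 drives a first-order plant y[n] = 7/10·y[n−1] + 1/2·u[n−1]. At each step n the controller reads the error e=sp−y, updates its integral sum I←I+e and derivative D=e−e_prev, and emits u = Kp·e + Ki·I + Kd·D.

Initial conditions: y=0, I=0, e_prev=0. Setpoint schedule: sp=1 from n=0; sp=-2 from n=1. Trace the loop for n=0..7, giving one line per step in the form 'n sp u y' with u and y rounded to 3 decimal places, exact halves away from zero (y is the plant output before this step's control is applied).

0 1 3.250 0.000
1 -2 -10.781 1.625
2 -2 5.698 -4.253
3 -2 -9.080 -0.128
4 -2 5.931 -4.630
5 -2 -7.463 -0.275
6 -2 5.301 -3.924
7 -2 -6.940 -0.096

(exact arithmetic carried between steps; '≈' marks a value shown rounded to 6 d.p. or computed from one; I and e_prev carry over from the previous line; the table rounds u and y to 3 d.p., halves away from zero)
n=0: y=0, sp=1, e=sp−y=1; I=1, D=e−e_prev=1; u=1/4·1+2·1+1·1=3.25; next y=7/10·0+1/2·3.25=1.625
n=1: y=1.625, sp=-2, e=sp−y=-3.625; I=-2.625, D=e−e_prev=-4.625; u=1/4·(-3.625)+2·(-2.625)+1·(-4.625)=-10.78125; next y=7/10·1.625+1/2·(-10.78125)=-4.253125
n=2: y=-4.253125, sp=-2, e=sp−y=2.253125; I=-0.371875, D=e−e_prev=5.878125; u=1/4·2.253125+2·(-0.371875)+1·5.878125≈5.697656; next y=7/10·(-4.253125)+1/2·5.697656≈-0.128359
n=3: y≈-0.128359, sp=-2, e=sp−y≈-1.871641; I≈-2.243516, D=e−e_prev≈-4.124766; u=1/4·(-1.871641)+2·(-2.243516)+1·(-4.124766)≈-9.079707; next y=7/10·(-0.128359)+1/2·(-9.079707)≈-4.629705
n=4: y≈-4.629705, sp=-2, e=sp−y≈2.629705; I≈0.386189, D=e−e_prev≈4.501346; u=1/4·2.629705+2·0.386189+1·4.501346≈5.931151; next y=7/10·(-4.629705)+1/2·5.931151≈-0.275218
n=5: y≈-0.275218, sp=-2, e=sp−y≈-1.724782; I≈-1.338592, D=e−e_prev≈-4.354487; u=1/4·(-1.724782)+2·(-1.338592)+1·(-4.354487)≈-7.462867; next y=7/10·(-0.275218)+1/2·(-7.462867)≈-3.924086
n=6: y≈-3.924086, sp=-2, e=sp−y≈1.924086; I≈0.585494, D=e−e_prev≈3.648868; u=1/4·1.924086+2·0.585494+1·3.648868≈5.300878; next y=7/10·(-3.924086)+1/2·5.300878≈-0.096422
n=7: y≈-0.096422, sp=-2, e=sp−y≈-1.903578; I≈-1.318084, D=e−e_prev≈-3.827665; u=1/4·(-1.903578)+2·(-1.318084)+1·(-3.827665)≈-6.939728; next y=7/10·(-0.096422)+1/2·(-6.939728)≈-3.537359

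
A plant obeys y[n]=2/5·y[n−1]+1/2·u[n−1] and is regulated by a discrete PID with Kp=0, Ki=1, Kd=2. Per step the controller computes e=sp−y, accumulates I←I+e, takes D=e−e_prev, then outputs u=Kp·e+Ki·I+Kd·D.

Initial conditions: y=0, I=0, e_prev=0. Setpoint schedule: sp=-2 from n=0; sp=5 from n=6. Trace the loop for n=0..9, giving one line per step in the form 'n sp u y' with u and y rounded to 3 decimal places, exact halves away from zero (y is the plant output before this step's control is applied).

(exact arithmetic carried between steps; '≈' marks a value shown rounded to 6 d.p. or computed from one; I and e_prev carry over from the previous line; the table rounds u and y to 3 d.p., halves away from zero)
n=0: y=0, sp=-2, e=sp−y=-2; I=-2, D=e−e_prev=-2; u=0·(-2)+1·(-2)+2·(-2)=-6; next y=2/5·0+1/2·(-6)=-3
n=1: y=-3, sp=-2, e=sp−y=1; I=-1, D=e−e_prev=3; u=0·1+1·(-1)+2·3=5; next y=2/5·(-3)+1/2·5=1.3
n=2: y=1.3, sp=-2, e=sp−y=-3.3; I=-4.3, D=e−e_prev=-4.3; u=0·(-3.3)+1·(-4.3)+2·(-4.3)=-12.9; next y=2/5·1.3+1/2·(-12.9)=-5.93
n=3: y=-5.93, sp=-2, e=sp−y=3.93; I=-0.37, D=e−e_prev=7.23; u=0·3.93+1·(-0.37)+2·7.23=14.09; next y=2/5·(-5.93)+1/2·14.09=4.673
n=4: y=4.673, sp=-2, e=sp−y=-6.673; I=-7.043, D=e−e_prev=-10.603; u=0·(-6.673)+1·(-7.043)+2·(-10.603)=-28.249; next y=2/5·4.673+1/2·(-28.249)=-12.2553
n=5: y=-12.2553, sp=-2, e=sp−y=10.2553; I=3.2123, D=e−e_prev=16.9283; u=0·10.2553+1·3.2123+2·16.9283=37.0689; next y=2/5·(-12.2553)+1/2·37.0689=13.63233
n=6: y=13.63233, sp=5, e=sp−y=-8.63233; I=-5.42003, D=e−e_prev=-18.88763; u=0·(-8.63233)+1·(-5.42003)+2·(-18.88763)=-43.19529; next y=2/5·13.63233+1/2·(-43.19529)=-16.144713
n=7: y=-16.144713, sp=5, e=sp−y=21.144713; I=15.724683, D=e−e_prev=29.777043; u=0·21.144713+1·15.724683+2·29.777043=75.278769; next y=2/5·(-16.144713)+1/2·75.278769≈31.181499
n=8: y≈31.181499, sp=5, e=sp−y≈-26.181499; I≈-10.456816, D=e−e_prev≈-47.326212; u=0·(-26.181499)+1·(-10.456816)+2·(-47.326212)≈-105.109241; next y=2/5·31.181499+1/2·(-105.109241)≈-40.082021
n=9: y≈-40.082021, sp=5, e=sp−y≈45.082021; I≈34.625204, D=e−e_prev≈71.263520; u=0·45.082021+1·34.625204+2·71.263520≈177.152244; next y=2/5·(-40.082021)+1/2·177.152244≈72.543314

0 -2 -6.000 0.000
1 -2 5.000 -3.000
2 -2 -12.900 1.300
3 -2 14.090 -5.930
4 -2 -28.249 4.673
5 -2 37.069 -12.255
6 5 -43.195 13.632
7 5 75.279 -16.145
8 5 -105.109 31.181
9 5 177.152 -40.082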